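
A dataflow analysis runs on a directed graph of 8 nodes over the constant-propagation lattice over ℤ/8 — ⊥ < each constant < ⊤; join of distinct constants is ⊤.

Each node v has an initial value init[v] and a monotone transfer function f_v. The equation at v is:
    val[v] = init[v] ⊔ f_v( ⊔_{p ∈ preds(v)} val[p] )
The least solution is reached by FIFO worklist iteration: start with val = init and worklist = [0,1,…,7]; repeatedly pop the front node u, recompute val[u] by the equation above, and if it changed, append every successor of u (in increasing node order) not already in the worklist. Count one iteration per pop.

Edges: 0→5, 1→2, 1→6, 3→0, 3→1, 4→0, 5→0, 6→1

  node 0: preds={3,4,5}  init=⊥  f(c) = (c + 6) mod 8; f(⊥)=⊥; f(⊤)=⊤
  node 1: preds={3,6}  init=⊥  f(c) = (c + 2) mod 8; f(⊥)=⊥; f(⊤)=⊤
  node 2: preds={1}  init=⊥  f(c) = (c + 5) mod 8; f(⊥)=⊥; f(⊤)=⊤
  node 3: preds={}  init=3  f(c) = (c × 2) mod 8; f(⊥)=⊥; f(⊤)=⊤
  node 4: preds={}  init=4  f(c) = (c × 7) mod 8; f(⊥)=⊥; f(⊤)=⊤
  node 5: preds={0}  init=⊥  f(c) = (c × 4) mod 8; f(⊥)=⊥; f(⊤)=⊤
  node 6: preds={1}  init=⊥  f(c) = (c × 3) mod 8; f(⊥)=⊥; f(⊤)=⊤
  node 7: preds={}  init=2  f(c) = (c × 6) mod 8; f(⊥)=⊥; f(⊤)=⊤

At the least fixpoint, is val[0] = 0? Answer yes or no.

no

Trace (13 dequeues):
  [1] u=0 | in ⊤ | out ⊤ | prev ⊥ | push {}
  [2] u=1 | in 3 | out 5 | prev ⊥ | push {}
  [3] u=2 | in 5 | out 2 | prev ⊥ | push {}
  [4] u=3 | in ⊥ | out 3 | ==
  [5] u=4 | in ⊥ | out 4 | ==
  [6] u=5 | in ⊤ | out ⊤ | prev ⊥ | push {0}
  [7] u=6 | in 5 | out 7 | prev ⊥ | push {1}
  [8] u=7 | in ⊥ | out 2 | ==
  [9] u=0 | in ⊤ | out ⊤ | ==
  [10] u=1 | in ⊤ | out ⊤ | prev 5 | push {2,6}
  [11] u=2 | in ⊤ | out ⊤ | prev 2 | push {}
  [12] u=6 | in ⊤ | out ⊤ | prev 7 | push {1}
  [13] u=1 | in ⊤ | out ⊤ | ==

Converged values:
  [0] ⊤
  [1] ⊤
  [2] ⊤
  [3] 3
  [4] 4
  [5] ⊤
  [6] ⊤
  [7] 2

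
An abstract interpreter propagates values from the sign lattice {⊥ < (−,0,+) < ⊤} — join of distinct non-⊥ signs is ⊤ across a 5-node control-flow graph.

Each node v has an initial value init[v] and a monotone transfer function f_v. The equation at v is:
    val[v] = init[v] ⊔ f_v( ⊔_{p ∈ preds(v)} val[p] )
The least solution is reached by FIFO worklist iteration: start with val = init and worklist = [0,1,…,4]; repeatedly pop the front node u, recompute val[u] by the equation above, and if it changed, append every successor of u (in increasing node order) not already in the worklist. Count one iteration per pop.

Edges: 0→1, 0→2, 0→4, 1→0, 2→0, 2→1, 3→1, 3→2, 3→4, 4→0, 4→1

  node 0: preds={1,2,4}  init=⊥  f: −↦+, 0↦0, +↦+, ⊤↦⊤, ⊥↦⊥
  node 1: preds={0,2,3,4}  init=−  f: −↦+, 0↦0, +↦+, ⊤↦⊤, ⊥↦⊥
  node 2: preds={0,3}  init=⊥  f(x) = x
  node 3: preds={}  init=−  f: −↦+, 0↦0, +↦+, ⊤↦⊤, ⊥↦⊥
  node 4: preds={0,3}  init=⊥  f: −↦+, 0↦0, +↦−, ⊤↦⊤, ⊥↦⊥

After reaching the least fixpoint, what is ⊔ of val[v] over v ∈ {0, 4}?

Iteration log — 9 steps:
  step 1. node 0  ⊔preds=−  new=+  old=⊥  +wl: 
  step 2. node 1  ⊔preds=⊤  new=⊤  old=−  +wl: 0
  step 3. node 2  ⊔preds=⊤  new=⊤  old=⊥  +wl: 1
  step 4. node 3  ⊔preds=⊥  new=−  stable
  step 5. node 4  ⊔preds=⊤  new=⊤  old=⊥  +wl: 
  step 6. node 0  ⊔preds=⊤  new=⊤  old=+  +wl: 2,4
  step 7. node 1  ⊔preds=⊤  new=⊤  stable
  step 8. node 2  ⊔preds=⊤  new=⊤  stable
  step 9. node 4  ⊔preds=⊤  new=⊤  stable

Least fixpoint reached:
  node 0: ⊤
  node 1: ⊤
  node 2: ⊤
  node 3: −
  node 4: ⊤

⊤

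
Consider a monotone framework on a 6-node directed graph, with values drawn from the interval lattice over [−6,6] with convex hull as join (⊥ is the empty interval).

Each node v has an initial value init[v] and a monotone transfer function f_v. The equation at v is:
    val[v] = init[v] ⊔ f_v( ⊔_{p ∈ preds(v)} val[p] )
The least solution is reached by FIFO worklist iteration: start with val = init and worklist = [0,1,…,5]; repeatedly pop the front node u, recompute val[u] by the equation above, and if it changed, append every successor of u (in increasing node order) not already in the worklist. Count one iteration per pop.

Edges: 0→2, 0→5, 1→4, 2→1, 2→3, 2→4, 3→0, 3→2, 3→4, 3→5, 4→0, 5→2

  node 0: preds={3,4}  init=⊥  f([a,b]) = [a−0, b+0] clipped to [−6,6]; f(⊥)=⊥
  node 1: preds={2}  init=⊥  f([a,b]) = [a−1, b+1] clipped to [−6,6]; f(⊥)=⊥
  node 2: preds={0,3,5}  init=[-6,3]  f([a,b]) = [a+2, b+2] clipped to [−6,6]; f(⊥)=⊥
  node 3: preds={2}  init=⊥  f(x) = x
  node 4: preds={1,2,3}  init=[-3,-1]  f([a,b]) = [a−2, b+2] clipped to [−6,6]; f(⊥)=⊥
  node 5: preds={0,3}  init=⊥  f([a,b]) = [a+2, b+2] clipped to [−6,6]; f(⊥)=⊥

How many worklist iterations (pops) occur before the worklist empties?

15

Iteration log — 15 steps:
  step 1. node 0  ⊔preds=[-3,-1]  new=[-3,-1]  old=⊥  +wl: 
  step 2. node 1  ⊔preds=[-6,3]  new=[-6,4]  old=⊥  +wl: 
  step 3. node 2  ⊔preds=[-3,-1]  new=[-6,3]  stable
  step 4. node 3  ⊔preds=[-6,3]  new=[-6,3]  old=⊥  +wl: 0,2
  step 5. node 4  ⊔preds=[-6,4]  new=[-6,6]  old=[-3,-1]  +wl: 
  step 6. node 5  ⊔preds=[-6,3]  new=[-4,5]  old=⊥  +wl: 
  step 7. node 0  ⊔preds=[-6,6]  new=[-6,6]  old=[-3,-1]  +wl: 5
  step 8. node 2  ⊔preds=[-6,6]  new=[-6,6]  old=[-6,3]  +wl: 1,3,4
  step 9. node 5  ⊔preds=[-6,6]  new=[-4,6]  old=[-4,5]  +wl: 2
  step 10. node 1  ⊔preds=[-6,6]  new=[-6,6]  old=[-6,4]  +wl: 
  step 11. node 3  ⊔preds=[-6,6]  new=[-6,6]  old=[-6,3]  +wl: 0,5
  step 12. node 4  ⊔preds=[-6,6]  new=[-6,6]  stable
  step 13. node 2  ⊔preds=[-6,6]  new=[-6,6]  stable
  step 14. node 0  ⊔preds=[-6,6]  new=[-6,6]  stable
  step 15. node 5  ⊔preds=[-6,6]  new=[-4,6]  stable

Least fixpoint reached:
  node 0: [-6,6]
  node 1: [-6,6]
  node 2: [-6,6]
  node 3: [-6,6]
  node 4: [-6,6]
  node 5: [-4,6]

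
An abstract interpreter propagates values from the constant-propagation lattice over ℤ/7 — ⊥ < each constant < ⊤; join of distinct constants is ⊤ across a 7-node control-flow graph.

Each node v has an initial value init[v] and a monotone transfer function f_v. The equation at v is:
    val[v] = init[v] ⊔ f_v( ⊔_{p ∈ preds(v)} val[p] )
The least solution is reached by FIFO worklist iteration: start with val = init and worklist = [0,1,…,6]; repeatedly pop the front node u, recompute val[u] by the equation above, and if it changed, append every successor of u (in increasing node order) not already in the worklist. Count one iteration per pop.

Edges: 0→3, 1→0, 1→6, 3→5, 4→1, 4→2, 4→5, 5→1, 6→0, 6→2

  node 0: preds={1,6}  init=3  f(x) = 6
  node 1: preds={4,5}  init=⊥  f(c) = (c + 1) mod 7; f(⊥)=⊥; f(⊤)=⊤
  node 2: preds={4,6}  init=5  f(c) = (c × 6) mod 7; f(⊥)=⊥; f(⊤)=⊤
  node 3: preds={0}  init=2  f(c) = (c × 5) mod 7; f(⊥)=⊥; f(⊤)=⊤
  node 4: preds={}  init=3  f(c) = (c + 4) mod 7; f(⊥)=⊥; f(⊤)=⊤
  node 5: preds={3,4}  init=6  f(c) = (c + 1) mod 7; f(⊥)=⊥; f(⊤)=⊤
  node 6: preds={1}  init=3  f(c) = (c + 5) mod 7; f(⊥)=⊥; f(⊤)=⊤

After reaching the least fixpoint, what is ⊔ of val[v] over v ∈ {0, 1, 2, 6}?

⊤

Iteration log — 10 steps:
  step 1. node 0  ⊔preds=3  new=⊤  old=3  +wl: 
  step 2. node 1  ⊔preds=⊤  new=⊤  old=⊥  +wl: 0
  step 3. node 2  ⊔preds=3  new=⊤  old=5  +wl: 
  step 4. node 3  ⊔preds=⊤  new=⊤  old=2  +wl: 
  step 5. node 4  ⊔preds=⊥  new=3  stable
  step 6. node 5  ⊔preds=⊤  new=⊤  old=6  +wl: 1
  step 7. node 6  ⊔preds=⊤  new=⊤  old=3  +wl: 2
  step 8. node 0  ⊔preds=⊤  new=⊤  stable
  step 9. node 1  ⊔preds=⊤  new=⊤  stable
  step 10. node 2  ⊔preds=⊤  new=⊤  stable

Least fixpoint reached:
  node 0: ⊤
  node 1: ⊤
  node 2: ⊤
  node 3: ⊤
  node 4: 3
  node 5: ⊤
  node 6: ⊤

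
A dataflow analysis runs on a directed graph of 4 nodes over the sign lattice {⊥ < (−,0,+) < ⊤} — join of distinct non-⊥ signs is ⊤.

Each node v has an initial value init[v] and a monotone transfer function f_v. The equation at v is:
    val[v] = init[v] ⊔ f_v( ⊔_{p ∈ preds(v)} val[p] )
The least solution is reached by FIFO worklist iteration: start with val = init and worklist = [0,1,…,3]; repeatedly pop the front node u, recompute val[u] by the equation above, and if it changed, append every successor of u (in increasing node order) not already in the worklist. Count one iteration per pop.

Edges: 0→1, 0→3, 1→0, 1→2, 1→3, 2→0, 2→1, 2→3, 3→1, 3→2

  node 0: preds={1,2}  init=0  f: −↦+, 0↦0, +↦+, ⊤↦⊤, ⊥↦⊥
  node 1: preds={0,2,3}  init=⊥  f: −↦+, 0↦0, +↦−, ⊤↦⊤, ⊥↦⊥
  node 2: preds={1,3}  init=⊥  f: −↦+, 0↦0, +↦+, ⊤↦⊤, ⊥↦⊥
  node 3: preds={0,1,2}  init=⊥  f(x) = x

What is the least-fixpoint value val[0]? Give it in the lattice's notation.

0

Worklist (7 pops):
  #1 pop 0: in=⊥ → 0 (no change)
  #2 pop 1: in=0 → 0 (was ⊥); enqueue [0]
  #3 pop 2: in=0 → 0 (was ⊥); enqueue [1]
  #4 pop 3: in=0 → 0 (was ⊥); enqueue [2]
  #5 pop 0: in=0 → 0 (no change)
  #6 pop 1: in=0 → 0 (no change)
  #7 pop 2: in=0 → 0 (no change)

Fixpoint:
  val[0] = 0
  val[1] = 0
  val[2] = 0
  val[3] = 0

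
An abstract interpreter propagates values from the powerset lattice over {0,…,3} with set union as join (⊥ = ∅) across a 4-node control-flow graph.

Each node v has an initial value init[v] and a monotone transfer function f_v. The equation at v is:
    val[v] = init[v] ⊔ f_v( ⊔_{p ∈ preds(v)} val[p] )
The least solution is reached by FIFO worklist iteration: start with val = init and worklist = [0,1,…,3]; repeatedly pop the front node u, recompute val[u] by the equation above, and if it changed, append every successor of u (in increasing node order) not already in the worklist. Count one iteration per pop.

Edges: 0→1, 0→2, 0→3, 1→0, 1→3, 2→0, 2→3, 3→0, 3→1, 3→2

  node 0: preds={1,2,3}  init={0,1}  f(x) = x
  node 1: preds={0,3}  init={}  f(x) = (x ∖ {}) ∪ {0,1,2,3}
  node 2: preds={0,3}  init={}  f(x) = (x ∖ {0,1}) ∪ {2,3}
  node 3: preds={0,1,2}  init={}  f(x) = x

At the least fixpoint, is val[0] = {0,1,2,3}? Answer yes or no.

yes

Iteration log — 8 steps:
  step 1. node 0  ⊔preds={}  new={0,1}  stable
  step 2. node 1  ⊔preds={0,1}  new={0,1,2,3}  old={}  +wl: 0
  step 3. node 2  ⊔preds={0,1}  new={2,3}  old={}  +wl: 
  step 4. node 3  ⊔preds={0,1,2,3}  new={0,1,2,3}  old={}  +wl: 1,2
  step 5. node 0  ⊔preds={0,1,2,3}  new={0,1,2,3}  old={0,1}  +wl: 3
  step 6. node 1  ⊔preds={0,1,2,3}  new={0,1,2,3}  stable
  step 7. node 2  ⊔preds={0,1,2,3}  new={2,3}  stable
  step 8. node 3  ⊔preds={0,1,2,3}  new={0,1,2,3}  stable

Least fixpoint reached:
  node 0: {0,1,2,3}
  node 1: {0,1,2,3}
  node 2: {2,3}
  node 3: {0,1,2,3}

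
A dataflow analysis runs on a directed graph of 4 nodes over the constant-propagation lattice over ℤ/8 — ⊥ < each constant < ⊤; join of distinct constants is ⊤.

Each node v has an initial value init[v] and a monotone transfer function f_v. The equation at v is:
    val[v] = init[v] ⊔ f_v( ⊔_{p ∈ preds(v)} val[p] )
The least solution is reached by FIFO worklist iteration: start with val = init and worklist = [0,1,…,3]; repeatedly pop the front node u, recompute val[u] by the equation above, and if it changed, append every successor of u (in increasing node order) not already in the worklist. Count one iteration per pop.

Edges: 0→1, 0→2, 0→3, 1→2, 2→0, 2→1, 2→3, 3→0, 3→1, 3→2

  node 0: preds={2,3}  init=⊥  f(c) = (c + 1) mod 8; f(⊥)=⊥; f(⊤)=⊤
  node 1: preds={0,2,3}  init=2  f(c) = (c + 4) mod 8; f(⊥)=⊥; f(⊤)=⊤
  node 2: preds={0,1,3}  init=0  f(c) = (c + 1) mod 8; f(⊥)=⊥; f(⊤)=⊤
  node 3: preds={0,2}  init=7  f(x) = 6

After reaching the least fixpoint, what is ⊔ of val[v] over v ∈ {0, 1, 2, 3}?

⊤

Worklist (7 pops):
  #1 pop 0: in=⊤ → ⊤ (was ⊥); enqueue []
  #2 pop 1: in=⊤ → ⊤ (was 2); enqueue []
  #3 pop 2: in=⊤ → ⊤ (was 0); enqueue [0,1]
  #4 pop 3: in=⊤ → ⊤ (was 7); enqueue [2]
  #5 pop 0: in=⊤ → ⊤ (no change)
  #6 pop 1: in=⊤ → ⊤ (no change)
  #7 pop 2: in=⊤ → ⊤ (no change)

Fixpoint:
  val[0] = ⊤
  val[1] = ⊤
  val[2] = ⊤
  val[3] = ⊤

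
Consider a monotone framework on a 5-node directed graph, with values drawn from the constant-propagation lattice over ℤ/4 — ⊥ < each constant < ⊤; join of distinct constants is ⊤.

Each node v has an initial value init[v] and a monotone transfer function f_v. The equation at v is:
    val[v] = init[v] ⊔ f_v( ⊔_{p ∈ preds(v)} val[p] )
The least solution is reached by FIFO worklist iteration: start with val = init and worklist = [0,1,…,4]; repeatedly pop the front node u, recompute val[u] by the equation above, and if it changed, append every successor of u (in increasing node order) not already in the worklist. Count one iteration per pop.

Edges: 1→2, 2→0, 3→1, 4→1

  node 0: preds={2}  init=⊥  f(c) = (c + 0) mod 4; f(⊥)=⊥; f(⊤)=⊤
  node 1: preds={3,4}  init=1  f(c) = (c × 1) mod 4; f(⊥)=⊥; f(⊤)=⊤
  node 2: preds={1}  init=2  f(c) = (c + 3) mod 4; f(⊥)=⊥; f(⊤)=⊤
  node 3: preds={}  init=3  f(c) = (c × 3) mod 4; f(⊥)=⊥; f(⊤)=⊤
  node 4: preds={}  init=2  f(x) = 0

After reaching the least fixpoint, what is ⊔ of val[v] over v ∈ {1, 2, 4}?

Trace (7 dequeues):
  [1] u=0 | in 2 | out 2 | prev ⊥ | push {}
  [2] u=1 | in ⊤ | out ⊤ | prev 1 | push {}
  [3] u=2 | in ⊤ | out ⊤ | prev 2 | push {0}
  [4] u=3 | in ⊥ | out 3 | ==
  [5] u=4 | in ⊥ | out ⊤ | prev 2 | push {1}
  [6] u=0 | in ⊤ | out ⊤ | prev 2 | push {}
  [7] u=1 | in ⊤ | out ⊤ | ==

Converged values:
  [0] ⊤
  [1] ⊤
  [2] ⊤
  [3] 3
  [4] ⊤

⊤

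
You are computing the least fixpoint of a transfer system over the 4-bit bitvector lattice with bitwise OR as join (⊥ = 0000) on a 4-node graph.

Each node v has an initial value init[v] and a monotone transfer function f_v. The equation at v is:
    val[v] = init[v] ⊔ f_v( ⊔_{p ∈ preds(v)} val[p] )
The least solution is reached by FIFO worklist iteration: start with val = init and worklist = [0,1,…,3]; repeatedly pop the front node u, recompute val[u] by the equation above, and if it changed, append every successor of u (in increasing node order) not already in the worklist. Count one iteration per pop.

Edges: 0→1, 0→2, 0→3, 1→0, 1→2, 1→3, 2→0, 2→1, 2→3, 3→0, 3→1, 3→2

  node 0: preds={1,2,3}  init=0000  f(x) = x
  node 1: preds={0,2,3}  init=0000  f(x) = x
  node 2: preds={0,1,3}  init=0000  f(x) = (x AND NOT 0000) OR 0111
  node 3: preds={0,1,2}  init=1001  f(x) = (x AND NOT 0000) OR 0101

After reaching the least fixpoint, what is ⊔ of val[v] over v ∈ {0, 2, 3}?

1111

Iteration log — 9 steps:
  step 1. node 0  ⊔preds=1001  new=1001  old=0000  +wl: 
  step 2. node 1  ⊔preds=1001  new=1001  old=0000  +wl: 0
  step 3. node 2  ⊔preds=1001  new=1111  old=0000  +wl: 1
  step 4. node 3  ⊔preds=1111  new=1111  old=1001  +wl: 2
  step 5. node 0  ⊔preds=1111  new=1111  old=1001  +wl: 3
  step 6. node 1  ⊔preds=1111  new=1111  old=1001  +wl: 0
  step 7. node 2  ⊔preds=1111  new=1111  stable
  step 8. node 3  ⊔preds=1111  new=1111  stable
  step 9. node 0  ⊔preds=1111  new=1111  stable

Least fixpoint reached:
  node 0: 1111
  node 1: 1111
  node 2: 1111
  node 3: 1111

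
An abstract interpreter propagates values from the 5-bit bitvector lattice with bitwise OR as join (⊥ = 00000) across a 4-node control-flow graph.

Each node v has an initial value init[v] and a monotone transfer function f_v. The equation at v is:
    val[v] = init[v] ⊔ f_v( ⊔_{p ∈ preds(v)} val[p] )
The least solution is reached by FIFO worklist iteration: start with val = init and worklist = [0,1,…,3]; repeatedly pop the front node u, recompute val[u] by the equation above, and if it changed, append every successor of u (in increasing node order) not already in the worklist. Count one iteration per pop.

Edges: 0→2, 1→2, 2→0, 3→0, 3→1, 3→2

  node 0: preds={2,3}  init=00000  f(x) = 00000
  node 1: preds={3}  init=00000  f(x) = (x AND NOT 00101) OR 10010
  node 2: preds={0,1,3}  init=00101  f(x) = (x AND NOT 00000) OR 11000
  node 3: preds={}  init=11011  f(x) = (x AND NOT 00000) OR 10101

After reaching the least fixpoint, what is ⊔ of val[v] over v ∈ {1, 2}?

Iteration log — 7 steps:
  step 1. node 0  ⊔preds=11111  new=00000  stable
  step 2. node 1  ⊔preds=11011  new=11010  old=00000  +wl: 
  step 3. node 2  ⊔preds=11011  new=11111  old=00101  +wl: 0
  step 4. node 3  ⊔preds=00000  new=11111  old=11011  +wl: 1,2
  step 5. node 0  ⊔preds=11111  new=00000  stable
  step 6. node 1  ⊔preds=11111  new=11010  stable
  step 7. node 2  ⊔preds=11111  new=11111  stable

Least fixpoint reached:
  node 0: 00000
  node 1: 11010
  node 2: 11111
  node 3: 11111

11111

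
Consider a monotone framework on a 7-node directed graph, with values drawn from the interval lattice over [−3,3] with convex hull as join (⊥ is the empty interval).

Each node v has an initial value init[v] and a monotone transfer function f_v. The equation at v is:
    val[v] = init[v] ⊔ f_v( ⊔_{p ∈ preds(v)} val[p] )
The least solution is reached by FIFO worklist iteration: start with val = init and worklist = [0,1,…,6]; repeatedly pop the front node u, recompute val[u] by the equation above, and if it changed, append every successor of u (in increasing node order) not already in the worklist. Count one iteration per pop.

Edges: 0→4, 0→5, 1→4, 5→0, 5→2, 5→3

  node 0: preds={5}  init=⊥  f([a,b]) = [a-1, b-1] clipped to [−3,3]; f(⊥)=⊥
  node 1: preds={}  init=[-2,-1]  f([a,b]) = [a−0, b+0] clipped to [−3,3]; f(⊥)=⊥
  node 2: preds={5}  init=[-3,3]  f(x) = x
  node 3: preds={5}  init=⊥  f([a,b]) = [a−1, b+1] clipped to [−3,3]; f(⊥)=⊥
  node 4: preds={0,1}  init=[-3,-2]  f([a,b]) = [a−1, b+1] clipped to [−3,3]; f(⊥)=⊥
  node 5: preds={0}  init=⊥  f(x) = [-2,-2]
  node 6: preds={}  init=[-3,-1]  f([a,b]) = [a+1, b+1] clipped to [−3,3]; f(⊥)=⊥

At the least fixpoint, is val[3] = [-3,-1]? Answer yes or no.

Worklist (12 pops):
  #1 pop 0: in=⊥ → ⊥ (no change)
  #2 pop 1: in=⊥ → [-2,-1] (no change)
  #3 pop 2: in=⊥ → [-3,3] (no change)
  #4 pop 3: in=⊥ → ⊥ (no change)
  #5 pop 4: in=[-2,-1] → [-3,0] (was [-3,-2]); enqueue []
  #6 pop 5: in=⊥ → [-2,-2] (was ⊥); enqueue [0,2,3]
  #7 pop 6: in=⊥ → [-3,-1] (no change)
  #8 pop 0: in=[-2,-2] → [-3,-3] (was ⊥); enqueue [4,5]
  #9 pop 2: in=[-2,-2] → [-3,3] (no change)
  #10 pop 3: in=[-2,-2] → [-3,-1] (was ⊥); enqueue []
  #11 pop 4: in=[-3,-1] → [-3,0] (no change)
  #12 pop 5: in=[-3,-3] → [-2,-2] (no change)

Fixpoint:
  val[0] = [-3,-3]
  val[1] = [-2,-1]
  val[2] = [-3,3]
  val[3] = [-3,-1]
  val[4] = [-3,0]
  val[5] = [-2,-2]
  val[6] = [-3,-1]

yes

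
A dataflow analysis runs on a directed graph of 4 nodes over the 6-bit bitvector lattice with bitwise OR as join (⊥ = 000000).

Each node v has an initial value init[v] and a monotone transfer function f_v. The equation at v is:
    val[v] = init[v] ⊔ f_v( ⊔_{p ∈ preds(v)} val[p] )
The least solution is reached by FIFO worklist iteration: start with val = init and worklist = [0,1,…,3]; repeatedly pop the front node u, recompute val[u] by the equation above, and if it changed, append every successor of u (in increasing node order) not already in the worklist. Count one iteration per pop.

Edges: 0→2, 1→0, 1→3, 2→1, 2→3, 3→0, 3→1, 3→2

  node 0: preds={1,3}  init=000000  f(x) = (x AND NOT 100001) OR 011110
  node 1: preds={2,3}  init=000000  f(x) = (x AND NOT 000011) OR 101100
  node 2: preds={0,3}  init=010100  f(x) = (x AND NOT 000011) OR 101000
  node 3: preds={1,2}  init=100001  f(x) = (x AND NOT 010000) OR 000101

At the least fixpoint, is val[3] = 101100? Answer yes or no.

no

Worklist (7 pops):
  #1 pop 0: in=100001 → 011110 (was 000000); enqueue []
  #2 pop 1: in=110101 → 111100 (was 000000); enqueue [0]
  #3 pop 2: in=111111 → 111100 (was 010100); enqueue [1]
  #4 pop 3: in=111100 → 101101 (was 100001); enqueue [2]
  #5 pop 0: in=111101 → 011110 (no change)
  #6 pop 1: in=111101 → 111100 (no change)
  #7 pop 2: in=111111 → 111100 (no change)

Fixpoint:
  val[0] = 011110
  val[1] = 111100
  val[2] = 111100
  val[3] = 101101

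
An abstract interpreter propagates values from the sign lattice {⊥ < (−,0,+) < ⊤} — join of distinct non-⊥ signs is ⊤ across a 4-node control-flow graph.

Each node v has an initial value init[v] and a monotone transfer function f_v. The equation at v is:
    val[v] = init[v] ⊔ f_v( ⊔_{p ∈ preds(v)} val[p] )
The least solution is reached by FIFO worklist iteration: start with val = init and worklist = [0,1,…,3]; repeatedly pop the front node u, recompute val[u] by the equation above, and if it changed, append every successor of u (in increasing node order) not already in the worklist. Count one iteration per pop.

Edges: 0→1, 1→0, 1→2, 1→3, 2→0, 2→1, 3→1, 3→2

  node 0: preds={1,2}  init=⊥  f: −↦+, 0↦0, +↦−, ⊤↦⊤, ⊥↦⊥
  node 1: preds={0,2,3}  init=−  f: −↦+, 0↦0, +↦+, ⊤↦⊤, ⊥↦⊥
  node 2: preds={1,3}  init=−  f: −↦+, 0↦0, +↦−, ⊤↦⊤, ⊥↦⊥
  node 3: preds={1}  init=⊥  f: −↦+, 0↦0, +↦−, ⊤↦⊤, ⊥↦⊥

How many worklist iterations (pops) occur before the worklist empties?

7

Worklist (7 pops):
  #1 pop 0: in=− → + (was ⊥); enqueue []
  #2 pop 1: in=⊤ → ⊤ (was −); enqueue [0]
  #3 pop 2: in=⊤ → ⊤ (was −); enqueue [1]
  #4 pop 3: in=⊤ → ⊤ (was ⊥); enqueue [2]
  #5 pop 0: in=⊤ → ⊤ (was +); enqueue []
  #6 pop 1: in=⊤ → ⊤ (no change)
  #7 pop 2: in=⊤ → ⊤ (no change)

Fixpoint:
  val[0] = ⊤
  val[1] = ⊤
  val[2] = ⊤
  val[3] = ⊤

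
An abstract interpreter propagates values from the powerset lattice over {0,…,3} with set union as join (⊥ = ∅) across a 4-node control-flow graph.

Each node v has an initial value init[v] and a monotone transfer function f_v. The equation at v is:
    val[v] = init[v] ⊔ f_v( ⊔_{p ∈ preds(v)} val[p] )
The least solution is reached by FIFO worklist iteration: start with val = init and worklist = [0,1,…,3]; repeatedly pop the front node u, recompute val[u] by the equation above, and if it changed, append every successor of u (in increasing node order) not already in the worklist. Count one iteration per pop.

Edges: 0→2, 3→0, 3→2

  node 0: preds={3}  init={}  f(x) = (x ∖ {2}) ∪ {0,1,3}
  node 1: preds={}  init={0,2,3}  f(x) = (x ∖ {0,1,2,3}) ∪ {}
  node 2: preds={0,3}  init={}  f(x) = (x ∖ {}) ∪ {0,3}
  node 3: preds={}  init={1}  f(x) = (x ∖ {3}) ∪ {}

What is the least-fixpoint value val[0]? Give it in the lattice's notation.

Worklist (4 pops):
  #1 pop 0: in={1} → {0,1,3} (was {}); enqueue []
  #2 pop 1: in={} → {0,2,3} (no change)
  #3 pop 2: in={0,1,3} → {0,1,3} (was {}); enqueue []
  #4 pop 3: in={} → {1} (no change)

Fixpoint:
  val[0] = {0,1,3}
  val[1] = {0,2,3}
  val[2] = {0,1,3}
  val[3] = {1}

{0,1,3}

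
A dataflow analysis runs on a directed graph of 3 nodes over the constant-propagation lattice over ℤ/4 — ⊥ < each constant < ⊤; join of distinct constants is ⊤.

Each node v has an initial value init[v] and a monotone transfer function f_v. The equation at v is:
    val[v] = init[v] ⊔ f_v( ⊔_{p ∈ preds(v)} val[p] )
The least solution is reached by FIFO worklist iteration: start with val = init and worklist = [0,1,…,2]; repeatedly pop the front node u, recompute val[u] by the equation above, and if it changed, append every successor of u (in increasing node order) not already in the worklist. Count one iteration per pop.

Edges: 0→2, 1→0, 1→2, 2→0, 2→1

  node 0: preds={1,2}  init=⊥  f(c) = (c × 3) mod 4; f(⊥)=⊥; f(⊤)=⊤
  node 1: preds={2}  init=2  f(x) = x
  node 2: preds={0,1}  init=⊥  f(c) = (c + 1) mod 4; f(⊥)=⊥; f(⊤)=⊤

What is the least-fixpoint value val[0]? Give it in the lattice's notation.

Trace (8 dequeues):
  [1] u=0 | in 2 | out 2 | prev ⊥ | push {}
  [2] u=1 | in ⊥ | out 2 | ==
  [3] u=2 | in 2 | out 3 | prev ⊥ | push {0,1}
  [4] u=0 | in ⊤ | out ⊤ | prev 2 | push {2}
  [5] u=1 | in 3 | out ⊤ | prev 2 | push {0}
  [6] u=2 | in ⊤ | out ⊤ | prev 3 | push {1}
  [7] u=0 | in ⊤ | out ⊤ | ==
  [8] u=1 | in ⊤ | out ⊤ | ==

Converged values:
  [0] ⊤
  [1] ⊤
  [2] ⊤

⊤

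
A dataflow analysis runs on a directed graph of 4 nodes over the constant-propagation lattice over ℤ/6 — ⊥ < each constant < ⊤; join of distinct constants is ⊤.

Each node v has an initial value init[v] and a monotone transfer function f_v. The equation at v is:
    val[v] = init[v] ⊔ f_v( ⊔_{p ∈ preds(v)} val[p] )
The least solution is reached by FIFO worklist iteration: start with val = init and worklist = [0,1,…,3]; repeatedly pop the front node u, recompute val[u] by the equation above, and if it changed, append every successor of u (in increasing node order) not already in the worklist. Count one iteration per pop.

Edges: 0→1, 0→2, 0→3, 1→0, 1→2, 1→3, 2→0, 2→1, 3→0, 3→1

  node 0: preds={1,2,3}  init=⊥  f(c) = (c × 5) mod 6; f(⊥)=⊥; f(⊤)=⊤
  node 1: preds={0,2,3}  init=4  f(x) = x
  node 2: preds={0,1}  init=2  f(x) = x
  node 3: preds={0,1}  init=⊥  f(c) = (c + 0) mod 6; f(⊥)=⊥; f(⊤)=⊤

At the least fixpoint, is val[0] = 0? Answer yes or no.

no

Iteration log — 6 steps:
  step 1. node 0  ⊔preds=⊤  new=⊤  old=⊥  +wl: 
  step 2. node 1  ⊔preds=⊤  new=⊤  old=4  +wl: 0
  step 3. node 2  ⊔preds=⊤  new=⊤  old=2  +wl: 1
  step 4. node 3  ⊔preds=⊤  new=⊤  old=⊥  +wl: 
  step 5. node 0  ⊔preds=⊤  new=⊤  stable
  step 6. node 1  ⊔preds=⊤  new=⊤  stable

Least fixpoint reached:
  node 0: ⊤
  node 1: ⊤
  node 2: ⊤
  node 3: ⊤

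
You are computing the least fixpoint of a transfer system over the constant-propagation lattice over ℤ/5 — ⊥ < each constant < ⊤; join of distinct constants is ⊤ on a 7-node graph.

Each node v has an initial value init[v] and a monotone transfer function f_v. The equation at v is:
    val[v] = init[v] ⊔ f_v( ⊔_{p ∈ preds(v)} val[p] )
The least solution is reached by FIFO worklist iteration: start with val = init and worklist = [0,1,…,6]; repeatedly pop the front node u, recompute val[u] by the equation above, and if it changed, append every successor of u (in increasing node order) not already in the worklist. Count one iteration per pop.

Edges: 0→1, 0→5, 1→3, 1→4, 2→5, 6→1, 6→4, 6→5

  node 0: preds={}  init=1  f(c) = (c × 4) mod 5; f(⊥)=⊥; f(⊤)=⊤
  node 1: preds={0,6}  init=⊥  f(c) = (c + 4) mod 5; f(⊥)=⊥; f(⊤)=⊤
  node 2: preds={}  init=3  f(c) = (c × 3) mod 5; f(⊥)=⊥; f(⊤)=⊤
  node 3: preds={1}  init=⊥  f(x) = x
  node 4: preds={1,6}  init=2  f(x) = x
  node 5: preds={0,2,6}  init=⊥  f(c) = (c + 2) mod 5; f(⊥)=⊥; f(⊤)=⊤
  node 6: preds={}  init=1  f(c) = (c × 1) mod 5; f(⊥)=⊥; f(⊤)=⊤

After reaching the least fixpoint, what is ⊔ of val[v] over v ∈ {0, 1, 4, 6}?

⊤

Iteration log — 7 steps:
  step 1. node 0  ⊔preds=⊥  new=1  stable
  step 2. node 1  ⊔preds=1  new=0  old=⊥  +wl: 
  step 3. node 2  ⊔preds=⊥  new=3  stable
  step 4. node 3  ⊔preds=0  new=0  old=⊥  +wl: 
  step 5. node 4  ⊔preds=⊤  new=⊤  old=2  +wl: 
  step 6. node 5  ⊔preds=⊤  new=⊤  old=⊥  +wl: 
  step 7. node 6  ⊔preds=⊥  new=1  stable

Least fixpoint reached:
  node 0: 1
  node 1: 0
  node 2: 3
  node 3: 0
  node 4: ⊤
  node 5: ⊤
  node 6: 1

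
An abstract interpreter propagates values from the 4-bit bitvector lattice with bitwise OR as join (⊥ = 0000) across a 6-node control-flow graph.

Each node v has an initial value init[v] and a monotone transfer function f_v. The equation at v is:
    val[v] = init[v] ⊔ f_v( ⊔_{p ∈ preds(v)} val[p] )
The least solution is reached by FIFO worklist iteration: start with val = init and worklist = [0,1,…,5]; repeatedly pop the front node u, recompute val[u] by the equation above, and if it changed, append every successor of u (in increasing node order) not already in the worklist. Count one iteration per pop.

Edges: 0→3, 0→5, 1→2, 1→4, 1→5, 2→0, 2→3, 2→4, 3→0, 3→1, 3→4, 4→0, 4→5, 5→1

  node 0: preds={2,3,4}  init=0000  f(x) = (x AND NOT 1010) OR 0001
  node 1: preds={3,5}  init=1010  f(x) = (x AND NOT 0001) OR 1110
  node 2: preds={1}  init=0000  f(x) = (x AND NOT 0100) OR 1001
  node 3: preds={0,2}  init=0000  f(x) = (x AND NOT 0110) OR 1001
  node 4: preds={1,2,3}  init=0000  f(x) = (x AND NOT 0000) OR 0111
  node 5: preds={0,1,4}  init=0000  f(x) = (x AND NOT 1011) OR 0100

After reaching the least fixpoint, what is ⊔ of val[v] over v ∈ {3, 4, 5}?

Iteration log — 10 steps:
  step 1. node 0  ⊔preds=0000  new=0001  old=0000  +wl: 
  step 2. node 1  ⊔preds=0000  new=1110  old=1010  +wl: 
  step 3. node 2  ⊔preds=1110  new=1011  old=0000  +wl: 0
  step 4. node 3  ⊔preds=1011  new=1001  old=0000  +wl: 1
  step 5. node 4  ⊔preds=1111  new=1111  old=0000  +wl: 
  step 6. node 5  ⊔preds=1111  new=0100  old=0000  +wl: 
  step 7. node 0  ⊔preds=1111  new=0101  old=0001  +wl: 3,5
  step 8. node 1  ⊔preds=1101  new=1110  stable
  step 9. node 3  ⊔preds=1111  new=1001  stable
  step 10. node 5  ⊔preds=1111  new=0100  stable

Least fixpoint reached:
  node 0: 0101
  node 1: 1110
  node 2: 1011
  node 3: 1001
  node 4: 1111
  node 5: 0100

1111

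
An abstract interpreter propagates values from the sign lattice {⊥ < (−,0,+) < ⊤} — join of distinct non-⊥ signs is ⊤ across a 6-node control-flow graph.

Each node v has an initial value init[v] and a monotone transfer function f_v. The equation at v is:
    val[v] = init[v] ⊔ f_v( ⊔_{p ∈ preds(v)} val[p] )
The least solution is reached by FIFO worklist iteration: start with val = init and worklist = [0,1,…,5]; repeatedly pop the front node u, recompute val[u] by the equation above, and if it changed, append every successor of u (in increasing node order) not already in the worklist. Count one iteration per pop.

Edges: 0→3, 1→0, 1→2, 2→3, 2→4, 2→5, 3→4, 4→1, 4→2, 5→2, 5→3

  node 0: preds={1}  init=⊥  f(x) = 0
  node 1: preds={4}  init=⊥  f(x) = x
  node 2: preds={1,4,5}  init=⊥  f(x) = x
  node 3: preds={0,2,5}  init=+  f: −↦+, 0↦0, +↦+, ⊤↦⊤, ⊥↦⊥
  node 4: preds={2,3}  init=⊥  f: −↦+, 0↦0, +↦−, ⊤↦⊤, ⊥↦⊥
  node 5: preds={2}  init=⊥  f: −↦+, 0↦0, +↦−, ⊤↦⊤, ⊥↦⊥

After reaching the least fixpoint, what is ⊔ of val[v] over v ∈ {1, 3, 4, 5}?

Trace (14 dequeues):
  [1] u=0 | in ⊥ | out 0 | prev ⊥ | push {}
  [2] u=1 | in ⊥ | out ⊥ | ==
  [3] u=2 | in ⊥ | out ⊥ | ==
  [4] u=3 | in 0 | out ⊤ | prev + | push {}
  [5] u=4 | in ⊤ | out ⊤ | prev ⊥ | push {1,2}
  [6] u=5 | in ⊥ | out ⊥ | ==
  [7] u=1 | in ⊤ | out ⊤ | prev ⊥ | push {0}
  [8] u=2 | in ⊤ | out ⊤ | prev ⊥ | push {3,4,5}
  [9] u=0 | in ⊤ | out 0 | ==
  [10] u=3 | in ⊤ | out ⊤ | ==
  [11] u=4 | in ⊤ | out ⊤ | ==
  [12] u=5 | in ⊤ | out ⊤ | prev ⊥ | push {2,3}
  [13] u=2 | in ⊤ | out ⊤ | ==
  [14] u=3 | in ⊤ | out ⊤ | ==

Converged values:
  [0] 0
  [1] ⊤
  [2] ⊤
  [3] ⊤
  [4] ⊤
  [5] ⊤

⊤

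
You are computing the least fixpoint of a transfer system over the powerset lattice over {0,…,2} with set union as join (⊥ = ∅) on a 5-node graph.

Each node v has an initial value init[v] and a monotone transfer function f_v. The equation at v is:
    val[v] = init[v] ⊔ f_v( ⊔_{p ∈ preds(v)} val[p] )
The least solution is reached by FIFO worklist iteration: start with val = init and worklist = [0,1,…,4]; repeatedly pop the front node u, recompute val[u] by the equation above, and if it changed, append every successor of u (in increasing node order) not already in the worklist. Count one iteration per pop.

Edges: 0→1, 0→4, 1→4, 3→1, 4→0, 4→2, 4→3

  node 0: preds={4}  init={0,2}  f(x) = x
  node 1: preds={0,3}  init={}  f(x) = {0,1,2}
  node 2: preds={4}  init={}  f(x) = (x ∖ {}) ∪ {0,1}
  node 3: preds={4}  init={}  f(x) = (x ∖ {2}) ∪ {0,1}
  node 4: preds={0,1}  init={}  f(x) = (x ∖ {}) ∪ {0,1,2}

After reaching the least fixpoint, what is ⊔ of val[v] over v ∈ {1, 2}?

{0,1,2}

Trace (11 dequeues):
  [1] u=0 | in {} | out {0,2} | ==
  [2] u=1 | in {0,2} | out {0,1,2} | prev {} | push {}
  [3] u=2 | in {} | out {0,1} | prev {} | push {}
  [4] u=3 | in {} | out {0,1} | prev {} | push {1}
  [5] u=4 | in {0,1,2} | out {0,1,2} | prev {} | push {0,2,3}
  [6] u=1 | in {0,1,2} | out {0,1,2} | ==
  [7] u=0 | in {0,1,2} | out {0,1,2} | prev {0,2} | push {1,4}
  [8] u=2 | in {0,1,2} | out {0,1,2} | prev {0,1} | push {}
  [9] u=3 | in {0,1,2} | out {0,1} | ==
  [10] u=1 | in {0,1,2} | out {0,1,2} | ==
  [11] u=4 | in {0,1,2} | out {0,1,2} | ==

Converged values:
  [0] {0,1,2}
  [1] {0,1,2}
  [2] {0,1,2}
  [3] {0,1}
  [4] {0,1,2}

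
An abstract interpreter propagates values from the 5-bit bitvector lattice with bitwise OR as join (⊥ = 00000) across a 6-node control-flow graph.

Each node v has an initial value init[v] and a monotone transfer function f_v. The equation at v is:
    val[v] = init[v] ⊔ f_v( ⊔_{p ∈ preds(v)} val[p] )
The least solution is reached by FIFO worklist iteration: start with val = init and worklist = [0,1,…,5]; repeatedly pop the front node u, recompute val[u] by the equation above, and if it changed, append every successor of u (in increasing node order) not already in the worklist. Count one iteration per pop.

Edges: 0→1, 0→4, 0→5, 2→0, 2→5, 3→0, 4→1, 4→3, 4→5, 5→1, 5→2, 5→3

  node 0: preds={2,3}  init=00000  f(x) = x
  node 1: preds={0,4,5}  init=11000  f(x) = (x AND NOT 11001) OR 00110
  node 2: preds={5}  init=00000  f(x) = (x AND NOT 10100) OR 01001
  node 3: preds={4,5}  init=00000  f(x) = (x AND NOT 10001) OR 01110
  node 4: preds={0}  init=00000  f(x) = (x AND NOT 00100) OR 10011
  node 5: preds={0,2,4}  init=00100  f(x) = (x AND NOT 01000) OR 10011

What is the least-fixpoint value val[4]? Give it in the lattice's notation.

11011

Trace (15 dequeues):
  [1] u=0 | in 00000 | out 00000 | ==
  [2] u=1 | in 00100 | out 11110 | prev 11000 | push {}
  [3] u=2 | in 00100 | out 01001 | prev 00000 | push {0}
  [4] u=3 | in 00100 | out 01110 | prev 00000 | push {}
  [5] u=4 | in 00000 | out 10011 | prev 00000 | push {1,3}
  [6] u=5 | in 11011 | out 10111 | prev 00100 | push {2}
  [7] u=0 | in 01111 | out 01111 | prev 00000 | push {4,5}
  [8] u=1 | in 11111 | out 11110 | ==
  [9] u=3 | in 10111 | out 01110 | ==
  [10] u=2 | in 10111 | out 01011 | prev 01001 | push {0}
  [11] u=4 | in 01111 | out 11011 | prev 10011 | push {1,3}
  [12] u=5 | in 11111 | out 10111 | ==
  [13] u=0 | in 01111 | out 01111 | ==
  [14] u=1 | in 11111 | out 11110 | ==
  [15] u=3 | in 11111 | out 01110 | ==

Converged values:
  [0] 01111
  [1] 11110
  [2] 01011
  [3] 01110
  [4] 11011
  [5] 10111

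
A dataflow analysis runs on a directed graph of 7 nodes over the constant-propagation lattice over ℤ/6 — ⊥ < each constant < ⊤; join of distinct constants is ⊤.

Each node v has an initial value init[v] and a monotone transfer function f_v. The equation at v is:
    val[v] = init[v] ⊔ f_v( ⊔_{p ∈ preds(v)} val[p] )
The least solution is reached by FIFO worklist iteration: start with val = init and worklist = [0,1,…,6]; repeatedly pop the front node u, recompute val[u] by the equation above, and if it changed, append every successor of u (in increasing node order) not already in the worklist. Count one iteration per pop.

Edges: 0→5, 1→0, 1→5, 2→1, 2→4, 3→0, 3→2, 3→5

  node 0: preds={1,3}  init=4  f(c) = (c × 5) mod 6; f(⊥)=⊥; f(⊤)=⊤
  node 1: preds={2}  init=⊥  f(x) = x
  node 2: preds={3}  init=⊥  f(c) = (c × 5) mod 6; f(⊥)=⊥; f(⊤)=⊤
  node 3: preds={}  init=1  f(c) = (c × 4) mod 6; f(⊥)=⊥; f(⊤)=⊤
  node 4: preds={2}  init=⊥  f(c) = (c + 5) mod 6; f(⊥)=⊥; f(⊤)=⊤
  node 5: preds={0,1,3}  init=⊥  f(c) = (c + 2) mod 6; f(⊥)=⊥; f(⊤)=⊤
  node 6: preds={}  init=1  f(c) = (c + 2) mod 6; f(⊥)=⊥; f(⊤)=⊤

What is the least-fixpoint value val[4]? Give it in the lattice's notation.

4

Iteration log — 10 steps:
  step 1. node 0  ⊔preds=1  new=⊤  old=4  +wl: 
  step 2. node 1  ⊔preds=⊥  new=⊥  stable
  step 3. node 2  ⊔preds=1  new=5  old=⊥  +wl: 1
  step 4. node 3  ⊔preds=⊥  new=1  stable
  step 5. node 4  ⊔preds=5  new=4  old=⊥  +wl: 
  step 6. node 5  ⊔preds=⊤  new=⊤  old=⊥  +wl: 
  step 7. node 6  ⊔preds=⊥  new=1  stable
  step 8. node 1  ⊔preds=5  new=5  old=⊥  +wl: 0,5
  step 9. node 0  ⊔preds=⊤  new=⊤  stable
  step 10. node 5  ⊔preds=⊤  new=⊤  stable

Least fixpoint reached:
  node 0: ⊤
  node 1: 5
  node 2: 5
  node 3: 1
  node 4: 4
  node 5: ⊤
  node 6: 1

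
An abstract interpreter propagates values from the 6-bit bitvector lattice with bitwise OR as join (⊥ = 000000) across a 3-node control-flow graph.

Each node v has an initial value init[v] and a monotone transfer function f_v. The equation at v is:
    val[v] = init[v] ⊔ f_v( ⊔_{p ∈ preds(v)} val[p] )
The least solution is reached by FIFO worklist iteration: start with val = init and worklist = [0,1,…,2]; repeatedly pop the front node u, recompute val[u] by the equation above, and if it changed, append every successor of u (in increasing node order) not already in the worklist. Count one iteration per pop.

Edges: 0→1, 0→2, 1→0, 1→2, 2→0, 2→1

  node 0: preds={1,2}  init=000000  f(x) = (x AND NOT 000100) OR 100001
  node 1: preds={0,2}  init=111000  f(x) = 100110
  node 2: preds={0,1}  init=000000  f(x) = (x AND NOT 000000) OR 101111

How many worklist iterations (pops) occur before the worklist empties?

Iteration log — 6 steps:
  step 1. node 0  ⊔preds=111000  new=111001  old=000000  +wl: 
  step 2. node 1  ⊔preds=111001  new=111110  old=111000  +wl: 0
  step 3. node 2  ⊔preds=111111  new=111111  old=000000  +wl: 1
  step 4. node 0  ⊔preds=111111  new=111011  old=111001  +wl: 2
  step 5. node 1  ⊔preds=111111  new=111110  stable
  step 6. node 2  ⊔preds=111111  new=111111  stable

Least fixpoint reached:
  node 0: 111011
  node 1: 111110
  node 2: 111111

6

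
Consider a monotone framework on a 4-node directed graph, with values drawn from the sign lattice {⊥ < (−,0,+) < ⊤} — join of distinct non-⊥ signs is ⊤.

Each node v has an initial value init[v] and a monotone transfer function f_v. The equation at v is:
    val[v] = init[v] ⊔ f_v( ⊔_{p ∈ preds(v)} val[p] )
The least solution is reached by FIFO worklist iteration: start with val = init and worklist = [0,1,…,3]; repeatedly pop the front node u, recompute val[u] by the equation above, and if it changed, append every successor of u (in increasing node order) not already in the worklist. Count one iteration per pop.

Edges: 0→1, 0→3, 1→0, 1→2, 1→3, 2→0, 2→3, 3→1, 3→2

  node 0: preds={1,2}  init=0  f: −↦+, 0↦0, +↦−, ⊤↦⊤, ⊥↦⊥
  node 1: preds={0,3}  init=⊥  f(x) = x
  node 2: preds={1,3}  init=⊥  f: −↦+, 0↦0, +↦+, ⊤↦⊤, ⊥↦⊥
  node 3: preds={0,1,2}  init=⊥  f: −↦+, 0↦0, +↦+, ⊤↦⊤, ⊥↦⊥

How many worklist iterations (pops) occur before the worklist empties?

7

Worklist (7 pops):
  #1 pop 0: in=⊥ → 0 (no change)
  #2 pop 1: in=0 → 0 (was ⊥); enqueue [0]
  #3 pop 2: in=0 → 0 (was ⊥); enqueue []
  #4 pop 3: in=0 → 0 (was ⊥); enqueue [1,2]
  #5 pop 0: in=0 → 0 (no change)
  #6 pop 1: in=0 → 0 (no change)
  #7 pop 2: in=0 → 0 (no change)

Fixpoint:
  val[0] = 0
  val[1] = 0
  val[2] = 0
  val[3] = 0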